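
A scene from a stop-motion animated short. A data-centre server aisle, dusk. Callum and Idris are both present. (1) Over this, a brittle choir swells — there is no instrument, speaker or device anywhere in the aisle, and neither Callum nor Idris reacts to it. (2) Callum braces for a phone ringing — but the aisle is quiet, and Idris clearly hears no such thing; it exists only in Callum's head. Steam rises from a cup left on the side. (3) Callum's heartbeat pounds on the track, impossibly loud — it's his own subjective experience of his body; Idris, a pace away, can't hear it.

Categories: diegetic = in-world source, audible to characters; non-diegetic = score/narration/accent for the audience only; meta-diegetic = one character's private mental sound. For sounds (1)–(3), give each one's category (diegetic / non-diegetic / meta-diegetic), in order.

(1) score with no on-screen or off-screen source; it exists for the audience alone → non-diegetic.
(2) subjective to Callum: the aisle is silent and Idris hears nothing → meta-diegetic.
(3) it's Callum's internal bodily sensation rendered as sound; only Callum 'hears' it → meta-diegetic.

non-diegetic, meta-diegetic, meta-diegetic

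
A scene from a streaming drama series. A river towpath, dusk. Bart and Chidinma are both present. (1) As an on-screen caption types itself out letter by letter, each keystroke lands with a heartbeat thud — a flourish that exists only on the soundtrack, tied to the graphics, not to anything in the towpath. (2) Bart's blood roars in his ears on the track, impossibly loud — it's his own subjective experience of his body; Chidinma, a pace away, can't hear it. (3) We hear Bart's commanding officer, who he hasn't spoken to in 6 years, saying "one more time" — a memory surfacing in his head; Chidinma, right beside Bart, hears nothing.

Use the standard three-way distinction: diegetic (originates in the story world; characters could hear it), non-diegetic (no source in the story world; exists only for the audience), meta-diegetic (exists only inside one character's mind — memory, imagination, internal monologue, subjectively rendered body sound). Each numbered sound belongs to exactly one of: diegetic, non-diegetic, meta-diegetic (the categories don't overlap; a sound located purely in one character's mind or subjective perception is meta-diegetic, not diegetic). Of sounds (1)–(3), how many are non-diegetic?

1

Sound (1): it accompanies on-screen graphics, not anything inside the story world, so non-diegetic.
Sound (2): point-of-audition from inside Bart's body; not a sound in the room, so meta-diegetic.
(3) is meta-diegetic: it's Bart's recollection rendered as sound; the other character can't hear it.
Non-diegetic: (1) — that's 1.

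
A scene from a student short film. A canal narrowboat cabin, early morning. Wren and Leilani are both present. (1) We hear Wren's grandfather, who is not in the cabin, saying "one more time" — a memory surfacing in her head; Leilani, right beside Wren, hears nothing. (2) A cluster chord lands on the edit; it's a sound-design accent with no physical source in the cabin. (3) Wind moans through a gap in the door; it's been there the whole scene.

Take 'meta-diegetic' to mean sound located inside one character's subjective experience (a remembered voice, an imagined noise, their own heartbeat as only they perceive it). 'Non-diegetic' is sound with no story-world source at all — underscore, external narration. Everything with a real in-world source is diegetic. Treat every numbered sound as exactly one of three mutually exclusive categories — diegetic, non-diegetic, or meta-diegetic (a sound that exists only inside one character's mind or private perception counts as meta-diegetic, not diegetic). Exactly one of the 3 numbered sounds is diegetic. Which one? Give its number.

Sound (1): a remembered line, private to Wren — not present in the room, not audible to Leilani, so meta-diegetic.
(2) it's a sound-design accent with no in-world source; no one in the scene can hear it → non-diegetic.
Sound (3): ambient/room sound belonging to the story's physical space, so diegetic.
Only (3) is diegetic.

3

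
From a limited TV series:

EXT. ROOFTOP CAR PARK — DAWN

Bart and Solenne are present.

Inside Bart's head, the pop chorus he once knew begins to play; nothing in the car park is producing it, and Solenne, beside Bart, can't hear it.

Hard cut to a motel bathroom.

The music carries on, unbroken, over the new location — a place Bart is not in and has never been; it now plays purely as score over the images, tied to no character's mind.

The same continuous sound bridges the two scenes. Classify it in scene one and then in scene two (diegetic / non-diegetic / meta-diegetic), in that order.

meta-diegetic, non-diegetic

Scene one: the music exists only inside Bart's mind; Solenne can't hear it → meta-diegetic.
Scene two: it's detached from Bart entirely and plays over unrelated images with no in-world source — conventional underscore → non-diegetic.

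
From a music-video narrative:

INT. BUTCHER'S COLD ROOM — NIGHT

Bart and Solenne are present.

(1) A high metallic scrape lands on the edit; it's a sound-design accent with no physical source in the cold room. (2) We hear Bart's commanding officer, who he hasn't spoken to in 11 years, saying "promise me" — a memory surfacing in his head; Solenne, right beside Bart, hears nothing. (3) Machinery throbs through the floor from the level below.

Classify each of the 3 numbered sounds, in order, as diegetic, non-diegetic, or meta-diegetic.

(1) an editorial stinger — it belongs to the cut, not the story world → non-diegetic.
(2) is meta-diegetic: it's Bart's recollection rendered as sound; the other character can't hear it.
Sound (3): ambient/room sound belonging to the story's physical space, so diegetic.

non-diegetic, meta-diegetic, diegetic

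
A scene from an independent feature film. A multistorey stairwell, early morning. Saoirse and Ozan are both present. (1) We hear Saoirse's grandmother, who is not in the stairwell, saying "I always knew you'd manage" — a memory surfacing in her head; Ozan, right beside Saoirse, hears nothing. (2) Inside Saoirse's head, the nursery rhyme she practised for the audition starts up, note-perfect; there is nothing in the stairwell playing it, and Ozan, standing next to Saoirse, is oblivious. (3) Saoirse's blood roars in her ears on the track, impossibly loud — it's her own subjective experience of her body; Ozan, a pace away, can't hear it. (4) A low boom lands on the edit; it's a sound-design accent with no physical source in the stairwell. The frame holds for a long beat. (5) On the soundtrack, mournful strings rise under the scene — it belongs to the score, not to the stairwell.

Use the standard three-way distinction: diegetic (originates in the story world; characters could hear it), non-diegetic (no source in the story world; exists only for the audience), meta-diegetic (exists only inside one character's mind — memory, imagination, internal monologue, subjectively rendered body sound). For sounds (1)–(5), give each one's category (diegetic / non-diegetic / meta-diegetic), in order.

Sound (1): it's Saoirse's recollection rendered as sound; the other character can't hear it, so meta-diegetic.
Sound (2): it lives in Saoirse's subjectivity, not in the stairwell, so meta-diegetic.
(3) it's Saoirse's internal bodily sensation rendered as sound; only Saoirse 'hears' it → meta-diegetic.
Sound (4): nothing in the scene produces it; it's an accent added for the audience, so non-diegetic.
(5) is non-diegetic: it has no source in the story world and no character can hear it — it's underscore.

meta-diegetic, meta-diegetic, meta-diegetic, non-diegetic, non-diegetic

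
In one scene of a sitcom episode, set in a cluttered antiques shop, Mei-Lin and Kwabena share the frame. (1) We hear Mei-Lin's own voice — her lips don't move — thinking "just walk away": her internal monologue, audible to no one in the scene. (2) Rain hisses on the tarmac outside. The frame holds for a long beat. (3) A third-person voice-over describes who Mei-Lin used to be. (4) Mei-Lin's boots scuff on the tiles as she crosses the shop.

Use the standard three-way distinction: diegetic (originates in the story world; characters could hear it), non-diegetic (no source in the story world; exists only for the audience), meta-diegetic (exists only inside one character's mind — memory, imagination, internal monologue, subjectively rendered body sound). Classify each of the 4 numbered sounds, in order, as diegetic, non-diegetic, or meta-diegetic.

meta-diegetic, diegetic, non-diegetic, diegetic

(1) is meta-diegetic: Mei-Lin's thought-voice: a private mental sound no other character can hear.
Sound (2): ambient/room sound belonging to the story's physical space, so diegetic.
(3) is non-diegetic: external voice-over — not a character, not heard by anyone in the scene.
(4) is diegetic: Mei-Lin's footsteps are produced in the story world.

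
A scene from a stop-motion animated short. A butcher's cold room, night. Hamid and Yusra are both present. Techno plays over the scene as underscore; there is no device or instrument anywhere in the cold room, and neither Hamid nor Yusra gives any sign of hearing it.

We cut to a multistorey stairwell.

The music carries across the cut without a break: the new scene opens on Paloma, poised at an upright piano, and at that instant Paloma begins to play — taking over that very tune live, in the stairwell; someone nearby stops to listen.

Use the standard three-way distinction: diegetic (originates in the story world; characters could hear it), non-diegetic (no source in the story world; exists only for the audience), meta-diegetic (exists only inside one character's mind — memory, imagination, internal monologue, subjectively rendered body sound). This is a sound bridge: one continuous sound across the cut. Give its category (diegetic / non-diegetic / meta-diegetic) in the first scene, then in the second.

non-diegetic, diegetic

Scene one: there's no in-world source anywhere and no character hears it — underscore for the audience only → non-diegetic.
Scene two: from the moment Paloma starts playing, the tune is being performed on an upright piano inside the story world and another character hears it → diegetic.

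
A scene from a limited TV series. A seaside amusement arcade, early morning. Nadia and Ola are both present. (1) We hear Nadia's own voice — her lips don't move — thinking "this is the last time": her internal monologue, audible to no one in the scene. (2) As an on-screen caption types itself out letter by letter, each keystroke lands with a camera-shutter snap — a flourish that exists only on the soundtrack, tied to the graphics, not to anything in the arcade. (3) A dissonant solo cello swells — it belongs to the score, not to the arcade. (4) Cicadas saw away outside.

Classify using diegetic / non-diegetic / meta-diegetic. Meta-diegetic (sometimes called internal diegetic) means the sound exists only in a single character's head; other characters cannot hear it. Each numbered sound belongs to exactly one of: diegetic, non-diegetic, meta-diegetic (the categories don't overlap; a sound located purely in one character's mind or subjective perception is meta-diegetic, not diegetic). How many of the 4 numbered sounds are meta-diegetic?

1

(1) is meta-diegetic: internal monologue — inside Nadia's mind, not spoken into the scene.
Sound (2): it accompanies on-screen graphics, not anything inside the story world, so non-diegetic.
(3) nothing in the arcade produces it and the characters don't hear it — pure soundtrack → non-diegetic.
Sound (4): it's the actual ambient sound of the location, so diegetic.
Meta-diegetic: (1) — that's 1.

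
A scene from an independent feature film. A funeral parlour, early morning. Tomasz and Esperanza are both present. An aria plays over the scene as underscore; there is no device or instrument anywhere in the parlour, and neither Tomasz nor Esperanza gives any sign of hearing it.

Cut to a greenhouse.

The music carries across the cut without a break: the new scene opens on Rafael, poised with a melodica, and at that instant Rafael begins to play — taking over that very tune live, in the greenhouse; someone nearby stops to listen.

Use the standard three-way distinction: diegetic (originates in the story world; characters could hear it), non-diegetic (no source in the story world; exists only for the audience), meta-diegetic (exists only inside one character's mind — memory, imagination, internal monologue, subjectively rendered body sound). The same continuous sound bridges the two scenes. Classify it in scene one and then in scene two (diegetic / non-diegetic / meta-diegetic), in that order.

non-diegetic, diegetic

Scene one: there's no in-world source anywhere and no character hears it — underscore for the audience only → non-diegetic.
Scene two: from the moment Rafael starts playing, the tune is being performed on a melodica inside the story world and another character hears it → diegetic.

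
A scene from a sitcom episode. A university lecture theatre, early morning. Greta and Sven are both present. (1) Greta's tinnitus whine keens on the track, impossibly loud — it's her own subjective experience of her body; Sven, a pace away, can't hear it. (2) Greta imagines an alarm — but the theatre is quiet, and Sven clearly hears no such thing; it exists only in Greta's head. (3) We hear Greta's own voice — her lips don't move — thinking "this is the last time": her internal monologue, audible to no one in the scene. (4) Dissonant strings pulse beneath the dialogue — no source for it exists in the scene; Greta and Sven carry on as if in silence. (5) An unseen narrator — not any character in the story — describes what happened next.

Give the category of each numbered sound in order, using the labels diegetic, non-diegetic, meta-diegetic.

(1) is meta-diegetic: point-of-audition from inside Greta's body; not a sound in the room.
Sound (2): subjective to Greta: the theatre is silent and Sven hears nothing, so meta-diegetic.
(3) internal monologue — inside Greta's mind, not spoken into the scene → meta-diegetic.
Sound (4): nothing in the theatre produces it and the characters don't hear it — pure soundtrack, so non-diegetic.
(5) external voice-over — not a character, not heard by anyone in the scene → non-diegetic.

meta-diegetic, meta-diegetic, meta-diegetic, non-diegetic, non-diegetic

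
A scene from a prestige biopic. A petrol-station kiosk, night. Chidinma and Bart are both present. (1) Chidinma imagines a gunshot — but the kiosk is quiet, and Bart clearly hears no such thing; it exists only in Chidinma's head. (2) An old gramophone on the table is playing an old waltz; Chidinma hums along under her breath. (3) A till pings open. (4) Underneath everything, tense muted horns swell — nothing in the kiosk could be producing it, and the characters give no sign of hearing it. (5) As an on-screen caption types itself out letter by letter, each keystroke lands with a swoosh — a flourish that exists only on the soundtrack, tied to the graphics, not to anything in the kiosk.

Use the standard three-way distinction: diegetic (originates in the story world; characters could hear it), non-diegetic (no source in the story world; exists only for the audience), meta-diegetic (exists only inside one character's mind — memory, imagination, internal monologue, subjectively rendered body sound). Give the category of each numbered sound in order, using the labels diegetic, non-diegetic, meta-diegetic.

meta-diegetic, diegetic, diegetic, non-diegetic, non-diegetic

(1) Chidinma alone 'hears' it — an imagined sound, not present in the space → meta-diegetic.
(2) is diegetic: source music from an old gramophone, which exists in the story world.
(3) the sound comes from a till physically present in the location → diegetic.
(4) nothing in the kiosk produces it and the characters don't hear it — pure soundtrack → non-diegetic.
Sound (5): the caption isn't part of the story world, so neither is the sound tied to it, so non-diegetic.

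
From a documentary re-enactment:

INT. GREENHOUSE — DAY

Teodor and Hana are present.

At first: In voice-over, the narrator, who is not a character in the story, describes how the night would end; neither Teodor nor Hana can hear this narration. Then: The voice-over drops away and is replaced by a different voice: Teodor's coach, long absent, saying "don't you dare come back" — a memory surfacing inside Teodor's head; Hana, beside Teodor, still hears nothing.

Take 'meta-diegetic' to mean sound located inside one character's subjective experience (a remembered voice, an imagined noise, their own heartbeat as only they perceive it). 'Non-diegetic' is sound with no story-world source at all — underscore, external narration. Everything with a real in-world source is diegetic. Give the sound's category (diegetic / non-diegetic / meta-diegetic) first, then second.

non-diegetic, meta-diegetic

First: the external narrator addresses only the audience — outside the story world → non-diegetic.
Second: the replacement voice is a memory inside Teodor's mind specifically → meta-diegetic.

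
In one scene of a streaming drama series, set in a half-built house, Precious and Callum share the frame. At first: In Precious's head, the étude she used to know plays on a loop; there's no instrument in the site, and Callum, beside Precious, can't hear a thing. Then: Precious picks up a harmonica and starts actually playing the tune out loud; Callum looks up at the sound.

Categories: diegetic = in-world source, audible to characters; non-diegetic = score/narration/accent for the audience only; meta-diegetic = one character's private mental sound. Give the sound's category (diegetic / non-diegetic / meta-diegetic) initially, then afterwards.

meta-diegetic, diegetic

Initially: the tune exists only as Precious's private memory; Callum can't hear it → meta-diegetic.
Afterwards: Precious is now producing it live on a harmonica, in the room, and Callum hears it → diegetic.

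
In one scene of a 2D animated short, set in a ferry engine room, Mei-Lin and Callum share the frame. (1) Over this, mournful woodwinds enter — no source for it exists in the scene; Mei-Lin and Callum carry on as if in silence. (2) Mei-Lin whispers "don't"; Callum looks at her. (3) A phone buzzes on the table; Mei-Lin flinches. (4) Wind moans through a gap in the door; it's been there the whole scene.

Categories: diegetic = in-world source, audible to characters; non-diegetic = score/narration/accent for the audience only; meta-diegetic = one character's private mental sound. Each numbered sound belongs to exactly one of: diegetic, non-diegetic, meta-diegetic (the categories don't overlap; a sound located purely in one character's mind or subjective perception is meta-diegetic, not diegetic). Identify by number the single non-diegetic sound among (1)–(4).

(1) is non-diegetic: score with no on-screen or off-screen source; it exists for the audience alone.
(2) is diegetic: Mei-Lin is a character speaking aloud in the scene.
(3) the sound comes from a phone physically present in the location → diegetic.
(4) wind is part of the location's real environment → diegetic.
Only (1) is non-diegetic.

1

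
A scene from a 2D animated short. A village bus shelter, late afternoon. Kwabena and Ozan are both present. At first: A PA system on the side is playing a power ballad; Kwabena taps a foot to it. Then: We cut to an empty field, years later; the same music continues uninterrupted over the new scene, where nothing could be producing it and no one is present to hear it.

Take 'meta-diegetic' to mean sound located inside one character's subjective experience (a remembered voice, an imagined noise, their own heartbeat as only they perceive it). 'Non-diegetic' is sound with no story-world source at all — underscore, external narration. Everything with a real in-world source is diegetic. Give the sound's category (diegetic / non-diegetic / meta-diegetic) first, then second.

diegetic, non-diegetic

First: a PA system is a real in-scene source and Kwabena reacts to it → diegetic.
Second: there is no longer any in-world source and no one can hear it — it has become underscore → non-diegetic.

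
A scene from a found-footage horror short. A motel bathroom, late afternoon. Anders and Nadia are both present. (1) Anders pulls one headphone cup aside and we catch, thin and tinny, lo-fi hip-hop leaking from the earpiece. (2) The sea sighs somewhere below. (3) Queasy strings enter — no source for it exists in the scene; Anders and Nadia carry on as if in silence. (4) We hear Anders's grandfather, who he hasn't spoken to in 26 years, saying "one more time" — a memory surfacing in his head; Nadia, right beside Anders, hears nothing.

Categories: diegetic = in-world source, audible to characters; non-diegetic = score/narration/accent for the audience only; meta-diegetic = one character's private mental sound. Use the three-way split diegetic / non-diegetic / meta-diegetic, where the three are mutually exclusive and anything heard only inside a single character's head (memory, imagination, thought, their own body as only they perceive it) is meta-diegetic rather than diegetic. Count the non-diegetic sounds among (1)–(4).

Sound (1): the headphones are an on-screen source, so diegetic.
Sound (2): ambient/room sound belonging to the story's physical space, so diegetic.
(3) is non-diegetic: it has no source in the story world and no character can hear it — it's underscore.
(4) is meta-diegetic: it's Anders's recollection rendered as sound; the other character can't hear it.
Non-diegetic: (3) — that's 1.

1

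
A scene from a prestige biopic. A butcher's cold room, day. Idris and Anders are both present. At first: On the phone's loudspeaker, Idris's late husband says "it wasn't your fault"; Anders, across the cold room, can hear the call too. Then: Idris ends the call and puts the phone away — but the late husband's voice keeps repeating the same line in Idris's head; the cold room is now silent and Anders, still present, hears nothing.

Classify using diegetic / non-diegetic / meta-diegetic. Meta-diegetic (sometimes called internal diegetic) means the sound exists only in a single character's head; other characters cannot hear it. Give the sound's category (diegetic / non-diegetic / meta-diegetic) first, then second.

diegetic, meta-diegetic

First: the loudspeaker is an in-world source; both Idris and Anders hear the call → diegetic.
Second: with the phone off, the voice continues only as Idris's private mental replay — Anders can't hear it → meta-diegetic.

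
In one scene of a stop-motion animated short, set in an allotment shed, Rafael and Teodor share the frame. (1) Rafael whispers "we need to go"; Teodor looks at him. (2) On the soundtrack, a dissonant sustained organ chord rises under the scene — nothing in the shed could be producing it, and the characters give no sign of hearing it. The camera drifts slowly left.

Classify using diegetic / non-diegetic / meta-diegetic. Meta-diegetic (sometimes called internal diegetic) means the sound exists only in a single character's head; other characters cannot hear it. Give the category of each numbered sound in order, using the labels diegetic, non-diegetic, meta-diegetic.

diegetic, non-diegetic

Sound (1): spoken by a character present in the story world, so diegetic.
Sound (2): score with no on-screen or off-screen source; it exists for the audience alone, so non-diegetic.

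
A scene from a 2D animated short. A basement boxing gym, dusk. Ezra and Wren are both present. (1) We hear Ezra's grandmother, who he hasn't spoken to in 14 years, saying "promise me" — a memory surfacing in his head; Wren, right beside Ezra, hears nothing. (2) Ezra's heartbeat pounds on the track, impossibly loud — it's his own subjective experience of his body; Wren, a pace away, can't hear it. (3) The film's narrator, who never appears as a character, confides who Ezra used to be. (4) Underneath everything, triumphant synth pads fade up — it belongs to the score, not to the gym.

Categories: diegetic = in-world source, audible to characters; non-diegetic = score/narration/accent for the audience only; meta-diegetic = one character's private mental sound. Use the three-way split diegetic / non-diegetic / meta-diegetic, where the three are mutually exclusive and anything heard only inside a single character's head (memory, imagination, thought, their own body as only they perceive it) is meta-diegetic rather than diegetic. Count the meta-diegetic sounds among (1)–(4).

2

(1) is meta-diegetic: it's Ezra's recollection rendered as sound; the other character can't hear it.
(2) is meta-diegetic: a subjective body sound — Ezra's private perception, inaudible to Wren.
(3) is non-diegetic: commentary laid over the scene from outside the fiction.
(4) nothing in the gym produces it and the characters don't hear it — pure soundtrack → non-diegetic.
Meta-diegetic: (1), (2) — that's 2.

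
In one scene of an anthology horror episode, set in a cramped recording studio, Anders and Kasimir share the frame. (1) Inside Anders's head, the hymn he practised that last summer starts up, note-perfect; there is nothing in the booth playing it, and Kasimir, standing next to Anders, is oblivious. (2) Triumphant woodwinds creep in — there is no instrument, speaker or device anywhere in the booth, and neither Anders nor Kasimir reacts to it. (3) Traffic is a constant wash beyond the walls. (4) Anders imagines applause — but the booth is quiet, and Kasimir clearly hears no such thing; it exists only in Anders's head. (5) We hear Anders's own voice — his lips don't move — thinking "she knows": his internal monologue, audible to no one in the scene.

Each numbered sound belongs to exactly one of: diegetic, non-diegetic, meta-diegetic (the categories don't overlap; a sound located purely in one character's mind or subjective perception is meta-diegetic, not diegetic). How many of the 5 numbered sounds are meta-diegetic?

(1) the music is a memory playing inside Anders's mind alone; no real-world source, Kasimir can't hear it → meta-diegetic.
Sound (2): nothing in the booth produces it and the characters don't hear it — pure soundtrack, so non-diegetic.
Sound (3): it's the actual ambient sound of the location, so diegetic.
Sound (4): Anders alone 'hears' it — an imagined sound, not present in the space, so meta-diegetic.
(5) is meta-diegetic: it's Anders's unspoken thought, heard only by the audience via his subjectivity.
So 3 of the 5 are meta-diegetic: (1), (4), (5).

3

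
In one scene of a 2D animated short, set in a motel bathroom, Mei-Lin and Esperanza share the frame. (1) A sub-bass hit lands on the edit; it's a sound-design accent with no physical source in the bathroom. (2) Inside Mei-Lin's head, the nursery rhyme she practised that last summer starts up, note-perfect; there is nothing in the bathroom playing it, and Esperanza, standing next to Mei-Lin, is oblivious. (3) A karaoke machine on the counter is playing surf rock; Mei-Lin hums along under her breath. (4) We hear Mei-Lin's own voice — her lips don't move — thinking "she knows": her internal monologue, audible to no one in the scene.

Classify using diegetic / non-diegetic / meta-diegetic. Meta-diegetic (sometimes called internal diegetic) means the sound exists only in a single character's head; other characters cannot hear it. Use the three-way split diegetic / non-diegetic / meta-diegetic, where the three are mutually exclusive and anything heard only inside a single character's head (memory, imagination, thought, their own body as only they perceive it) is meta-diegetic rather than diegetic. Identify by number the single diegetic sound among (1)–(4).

3

Sound (1): nothing in the scene produces it; it's an accent added for the audience, so non-diegetic.
Sound (2): the music is a memory playing inside Mei-Lin's mind alone; no real-world source, Esperanza can't hear it, so meta-diegetic.
Sound (3): a karaoke machine is a physical source in the scene and Mei-Lin reacts to it, so diegetic.
Sound (4): it's Mei-Lin's unspoken thought, heard only by the audience via her subjectivity, so meta-diegetic.
Only (3) is diegetic.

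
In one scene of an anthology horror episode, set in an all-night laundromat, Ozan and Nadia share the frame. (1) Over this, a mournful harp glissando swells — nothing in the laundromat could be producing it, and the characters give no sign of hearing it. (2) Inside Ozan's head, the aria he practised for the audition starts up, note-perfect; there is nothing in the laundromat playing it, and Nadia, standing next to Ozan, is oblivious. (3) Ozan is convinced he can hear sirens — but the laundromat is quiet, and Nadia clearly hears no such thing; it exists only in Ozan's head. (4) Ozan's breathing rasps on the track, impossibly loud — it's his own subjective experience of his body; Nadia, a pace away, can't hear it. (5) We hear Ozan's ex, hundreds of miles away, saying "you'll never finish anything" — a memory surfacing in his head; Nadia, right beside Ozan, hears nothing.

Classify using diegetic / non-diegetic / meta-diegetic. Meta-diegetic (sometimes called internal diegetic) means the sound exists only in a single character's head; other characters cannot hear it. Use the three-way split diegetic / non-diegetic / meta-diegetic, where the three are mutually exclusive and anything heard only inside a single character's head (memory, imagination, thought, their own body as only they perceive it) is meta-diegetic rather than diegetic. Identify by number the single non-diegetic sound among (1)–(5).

1

Sound (1): score with no on-screen or off-screen source; it exists for the audience alone, so non-diegetic.
(2) is meta-diegetic: it lives in Ozan's subjectivity, not in the laundromat.
(3) is meta-diegetic: Ozan alone 'hears' it — an imagined sound, not present in the space.
Sound (4): it's Ozan's internal bodily sensation rendered as sound; only Ozan 'hears' it, so meta-diegetic.
Sound (5): the voice is a memory playing only inside Ozan's mind; Nadia can't hear it, so meta-diegetic.
Only (1) is non-diegetic.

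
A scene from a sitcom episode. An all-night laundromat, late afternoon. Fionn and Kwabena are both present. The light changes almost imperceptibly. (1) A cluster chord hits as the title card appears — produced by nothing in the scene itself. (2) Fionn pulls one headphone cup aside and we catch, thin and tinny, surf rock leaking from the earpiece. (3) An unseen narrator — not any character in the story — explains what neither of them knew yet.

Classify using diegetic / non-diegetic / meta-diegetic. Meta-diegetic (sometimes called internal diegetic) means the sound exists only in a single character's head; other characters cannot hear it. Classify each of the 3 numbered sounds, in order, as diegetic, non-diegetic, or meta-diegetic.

non-diegetic, diegetic, non-diegetic

(1) it's a sound-design accent with no in-world source; no one in the scene can hear it → non-diegetic.
(2) is diegetic: it's leaking from a physical pair of headphones in the scene.
(3) is non-diegetic: external voice-over — not a character, not heard by anyone in the scene.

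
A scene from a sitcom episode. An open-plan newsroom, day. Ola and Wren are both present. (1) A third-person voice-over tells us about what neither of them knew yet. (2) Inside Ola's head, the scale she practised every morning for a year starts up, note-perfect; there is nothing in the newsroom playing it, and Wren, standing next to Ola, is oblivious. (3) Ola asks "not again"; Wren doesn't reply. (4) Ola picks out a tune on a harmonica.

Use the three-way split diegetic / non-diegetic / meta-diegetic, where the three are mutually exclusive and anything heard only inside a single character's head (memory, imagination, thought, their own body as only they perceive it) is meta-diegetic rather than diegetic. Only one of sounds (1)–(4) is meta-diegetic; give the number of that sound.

2

Sound (1): the narrator exists outside the story world, addressing only the audience, so non-diegetic.
(2) is meta-diegetic: the music is a memory playing inside Ola's mind alone; no real-world source, Wren can't hear it.
Sound (3): spoken by a character present in the story world, so diegetic.
(4) is diegetic: a character is playing a harmonica on screen.
Only (2) is meta-diegetic.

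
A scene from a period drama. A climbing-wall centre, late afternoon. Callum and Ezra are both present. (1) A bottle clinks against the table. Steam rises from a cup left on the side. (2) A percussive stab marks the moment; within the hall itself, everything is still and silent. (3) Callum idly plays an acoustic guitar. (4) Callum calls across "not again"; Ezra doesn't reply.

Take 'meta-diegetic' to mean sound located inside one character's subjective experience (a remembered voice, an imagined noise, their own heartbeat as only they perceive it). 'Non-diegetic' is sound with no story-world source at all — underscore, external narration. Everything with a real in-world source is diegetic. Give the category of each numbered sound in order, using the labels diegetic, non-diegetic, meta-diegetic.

diegetic, non-diegetic, diegetic, diegetic

Sound (1): a bottle is a real object/event in the scene's world, so diegetic.
(2) an editorial stinger — it belongs to the cut, not the story world → non-diegetic.
(3) Callum is producing the music live, in the story world → diegetic.
(4) is diegetic: Callum is a character speaking aloud in the scene.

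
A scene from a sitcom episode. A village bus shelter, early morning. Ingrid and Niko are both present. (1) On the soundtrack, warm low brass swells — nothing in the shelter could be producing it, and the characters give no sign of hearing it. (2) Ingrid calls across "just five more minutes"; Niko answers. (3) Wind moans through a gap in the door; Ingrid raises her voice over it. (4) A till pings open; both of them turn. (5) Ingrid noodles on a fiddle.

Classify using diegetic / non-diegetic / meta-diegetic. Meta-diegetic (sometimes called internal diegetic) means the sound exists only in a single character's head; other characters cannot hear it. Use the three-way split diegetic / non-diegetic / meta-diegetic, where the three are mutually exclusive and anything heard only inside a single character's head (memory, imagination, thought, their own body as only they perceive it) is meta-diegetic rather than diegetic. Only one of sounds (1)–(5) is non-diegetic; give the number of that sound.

(1) is non-diegetic: it has no source in the story world and no character can hear it — it's underscore.
(2) is diegetic: Ingrid is a character speaking aloud in the scene.
Sound (3): it's the actual ambient sound of the location, so diegetic.
Sound (4): the sound comes from a till physically present in the location, so diegetic.
(5) a character is playing a fiddle on screen → diegetic.
Only (1) is non-diegetic.

1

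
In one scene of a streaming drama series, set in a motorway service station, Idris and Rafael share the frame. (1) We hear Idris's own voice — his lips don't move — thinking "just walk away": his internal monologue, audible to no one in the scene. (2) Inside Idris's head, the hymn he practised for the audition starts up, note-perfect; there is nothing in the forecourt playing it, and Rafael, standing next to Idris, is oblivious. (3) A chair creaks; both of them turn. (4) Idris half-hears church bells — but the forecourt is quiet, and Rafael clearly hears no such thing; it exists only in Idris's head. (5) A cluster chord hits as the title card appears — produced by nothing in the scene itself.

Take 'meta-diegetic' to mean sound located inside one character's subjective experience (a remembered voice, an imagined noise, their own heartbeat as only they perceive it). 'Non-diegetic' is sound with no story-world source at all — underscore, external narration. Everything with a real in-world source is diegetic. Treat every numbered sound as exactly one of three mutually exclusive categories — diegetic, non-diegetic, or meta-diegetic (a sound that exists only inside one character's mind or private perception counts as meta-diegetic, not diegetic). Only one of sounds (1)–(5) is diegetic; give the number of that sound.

(1) internal monologue — inside Idris's mind, not spoken into the scene → meta-diegetic.
(2) remembered music, private to Idris — Rafael is oblivious because it isn't in the room → meta-diegetic.
Sound (3): a chair is a real object/event in the scene's world, so diegetic.
Sound (4): the sound is imagined by Idris; nothing in the story world is producing it and Rafael can't hear it, so meta-diegetic.
(5) an editorial stinger — it belongs to the cut, not the story world → non-diegetic.
Only (3) is diegetic.

3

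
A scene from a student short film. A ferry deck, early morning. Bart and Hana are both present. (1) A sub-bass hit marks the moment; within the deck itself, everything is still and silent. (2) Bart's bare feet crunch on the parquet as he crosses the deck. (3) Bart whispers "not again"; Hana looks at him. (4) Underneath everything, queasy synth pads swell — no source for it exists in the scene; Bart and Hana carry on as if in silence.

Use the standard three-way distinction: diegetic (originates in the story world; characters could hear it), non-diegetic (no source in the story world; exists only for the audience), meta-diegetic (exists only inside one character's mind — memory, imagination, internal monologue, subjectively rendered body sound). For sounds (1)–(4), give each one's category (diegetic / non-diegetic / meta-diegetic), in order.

(1) is non-diegetic: nothing in the scene produces it; it's an accent added for the audience.
(2) it's the physical sound of Bart moving in the space → diegetic.
(3) Bart is a character speaking aloud in the scene → diegetic.
(4) is non-diegetic: nothing in the deck produces it and the characters don't hear it — pure soundtrack.

non-diegetic, diegetic, diegetic, non-diegetic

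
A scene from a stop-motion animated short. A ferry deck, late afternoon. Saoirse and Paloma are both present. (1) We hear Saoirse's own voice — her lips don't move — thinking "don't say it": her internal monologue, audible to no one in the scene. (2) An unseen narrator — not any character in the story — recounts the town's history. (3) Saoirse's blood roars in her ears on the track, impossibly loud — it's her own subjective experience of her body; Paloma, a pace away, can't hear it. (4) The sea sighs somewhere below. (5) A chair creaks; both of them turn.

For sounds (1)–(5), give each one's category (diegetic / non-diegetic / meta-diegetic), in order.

(1) is meta-diegetic: Saoirse's thought-voice: a private mental sound no other character can hear.
(2) is non-diegetic: the narrator exists outside the story world, addressing only the audience.
Sound (3): a subjective body sound — Saoirse's private perception, inaudible to Paloma, so meta-diegetic.
(4) is diegetic: the sea is part of the location's real environment.
(5) is diegetic: a chair is a real object/event in the scene's world.

meta-diegetic, non-diegetic, meta-diegetic, diegetic, diegetic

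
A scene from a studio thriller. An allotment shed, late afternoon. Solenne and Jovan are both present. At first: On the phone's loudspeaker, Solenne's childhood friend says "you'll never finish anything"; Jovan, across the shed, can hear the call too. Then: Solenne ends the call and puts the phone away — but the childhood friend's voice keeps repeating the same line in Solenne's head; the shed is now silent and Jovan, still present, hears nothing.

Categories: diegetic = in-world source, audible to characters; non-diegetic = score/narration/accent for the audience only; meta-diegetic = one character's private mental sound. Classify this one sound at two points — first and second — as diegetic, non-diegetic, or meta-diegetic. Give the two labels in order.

First: the loudspeaker is an in-world source; both Solenne and Jovan hear the call → diegetic.
Second: with the phone off, the voice continues only as Solenne's private mental replay — Jovan can't hear it → meta-diegetic.

diegetic, meta-diegetic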